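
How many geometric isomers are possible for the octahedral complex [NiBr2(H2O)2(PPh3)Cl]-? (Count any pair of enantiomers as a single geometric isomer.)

6

The six octahedral sites form three mutually perpendicular trans pairs.
Working through the distinct placements yields 6 geometric isomers: Br trans, H2O cis; Br trans, H2O trans; Br cis, H2O cis (3 arrangements, 2 chiral); Br cis, H2O trans.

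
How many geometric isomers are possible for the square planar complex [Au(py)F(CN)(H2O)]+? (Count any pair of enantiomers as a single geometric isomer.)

3

In a square planar complex each vertex has one trans partner and two cis neighbours.
Working through the distinct placements yields 3 geometric isomers: (CN/H2O trans, F/py trans); (CN/py trans, F/H2O trans); (CN/F trans, H2O/py trans).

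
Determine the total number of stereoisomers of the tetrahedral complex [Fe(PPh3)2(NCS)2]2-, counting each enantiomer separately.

In a tetrahedral complex all four positions are equivalent and every pair of ligands is adjacent — there is no cis/trans distinction.
Only one geometric arrangement is possible.

1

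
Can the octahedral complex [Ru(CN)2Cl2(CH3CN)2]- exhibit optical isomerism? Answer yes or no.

yes

An octahedron has six vertices in three trans pairs; every non-trans pair is cis.
Systematic placement gives 5 geometric isomers: CN trans, Cl trans, CH3CN trans; CN cis, Cl cis, CH3CN trans; CN cis, Cl trans, CH3CN cis; CN cis, Cl cis, CH3CN cis (chiral); CN trans, Cl cis, CH3CN cis.
One of these lacks any improper symmetry element and so occurs as an enantiomeric pair, giving 5 + 1 = 6 stereoisomers in total.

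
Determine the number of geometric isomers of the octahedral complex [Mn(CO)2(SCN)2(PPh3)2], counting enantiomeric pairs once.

5

In an octahedral complex each vertex has one trans partner and four cis neighbours.
There are 5 geometric isomers: CO trans, SCN trans, PPh3 trans; CO trans, SCN cis, PPh3 cis; CO cis, SCN trans, PPh3 cis; CO cis, SCN cis, PPh3 cis (chiral); CO cis, SCN cis, PPh3 trans.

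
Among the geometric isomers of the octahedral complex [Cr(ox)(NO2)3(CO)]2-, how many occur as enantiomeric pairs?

Each ox is bidentate and must span two cis positions.
There are 2 geometric isomers: NO2 fac; NO2 mer.
Each arrangement has an internal mirror plane or centre of symmetry, so none is chiral.

0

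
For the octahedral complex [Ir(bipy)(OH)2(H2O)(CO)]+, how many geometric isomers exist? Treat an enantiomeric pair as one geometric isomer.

4

Each bipy is bidentate and must span two cis positions.
Working through the distinct placements yields 4 geometric isomers: OH cis (3 arrangements, 2 chiral); OH trans.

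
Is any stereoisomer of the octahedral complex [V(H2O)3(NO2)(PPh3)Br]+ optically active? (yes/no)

The six octahedral sites form three mutually perpendicular trans pairs.
Systematic placement gives 4 geometric isomers: H2O mer (3 arrangements); H2O fac (chiral).
One of these lacks any improper symmetry element and so occurs as an enantiomeric pair, giving 4 + 1 = 5 stereoisomers in total.

yes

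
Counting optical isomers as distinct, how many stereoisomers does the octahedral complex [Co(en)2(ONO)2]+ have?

The six octahedral sites form three mutually perpendicular trans pairs.
Each en is bidentate and must span two cis positions.
There are 2 geometric isomers: ONO trans; ONO cis (chiral).
One of these lacks any improper symmetry element and so occurs as an enantiomeric pair, giving 2 + 1 = 3 stereoisomers in total.

3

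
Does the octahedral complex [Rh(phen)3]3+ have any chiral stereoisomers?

In an octahedral complex each vertex has one trans partner and four cis neighbours.
Each phen is bidentate and must span two cis positions.
Only one geometric arrangement is possible; it has no improper symmetry element, so it exists as a pair of enantiomers (2 stereoisomers).

yes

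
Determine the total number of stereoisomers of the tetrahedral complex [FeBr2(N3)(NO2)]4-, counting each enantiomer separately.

In a tetrahedral complex all four positions are equivalent and every pair of ligands is adjacent — there is no cis/trans distinction.
Only one geometric arrangement is possible.

1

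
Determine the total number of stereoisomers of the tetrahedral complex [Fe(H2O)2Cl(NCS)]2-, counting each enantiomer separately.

In a tetrahedral complex all four positions are equivalent and every pair of ligands is adjacent — there is no cis/trans distinction.
Only one geometric arrangement is possible.

1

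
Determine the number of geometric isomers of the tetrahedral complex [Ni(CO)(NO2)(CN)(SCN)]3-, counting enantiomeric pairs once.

All four vertices of a tetrahedron are equivalent and mutually adjacent, so cis/trans isomerism cannot arise.
Only one geometric arrangement is possible; it has no improper symmetry element, so it exists as a pair of enantiomers (2 stereoisomers).

1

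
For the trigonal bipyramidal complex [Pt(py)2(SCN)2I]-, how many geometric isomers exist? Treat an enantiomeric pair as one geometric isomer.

In a trigonal bipyramid the two axial positions differ from the three equatorial ones.
Exhaustive case analysis gives 5 geometric isomers.

5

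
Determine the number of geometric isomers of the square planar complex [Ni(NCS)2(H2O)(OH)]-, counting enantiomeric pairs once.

In a square planar complex each vertex has one trans partner and two cis neighbours.
Working through the distinct placements yields 2 geometric isomers: NCS cis; NCS trans.

2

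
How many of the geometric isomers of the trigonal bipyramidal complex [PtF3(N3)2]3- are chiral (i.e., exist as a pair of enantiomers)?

A trigonal bipyramid has two axial and three equatorial sites, which are chemically inequivalent.
Systematic placement gives 3 geometric isomers: N3 both equatorial; N3 one axial, one equatorial; N3 both axial.
Each arrangement has an internal mirror plane or centre of symmetry, so none is chiral.

0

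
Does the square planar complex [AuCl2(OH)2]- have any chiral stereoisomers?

no

Systematic placement gives 2 geometric isomers: Cl cis; Cl trans.
Each arrangement has an internal mirror plane or centre of symmetry, so none is chiral.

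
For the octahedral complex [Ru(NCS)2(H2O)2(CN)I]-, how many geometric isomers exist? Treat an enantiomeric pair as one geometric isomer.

6

Working through the distinct placements yields 6 geometric isomers: NCS trans, H2O cis; NCS cis, H2O cis (3 arrangements, 2 chiral); NCS trans, H2O trans; NCS cis, H2O trans.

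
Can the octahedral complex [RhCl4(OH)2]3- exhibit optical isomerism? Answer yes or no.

no

Systematic placement gives 2 geometric isomers: OH trans; OH cis.
Each arrangement has an internal mirror plane or centre of symmetry, so none is chiral.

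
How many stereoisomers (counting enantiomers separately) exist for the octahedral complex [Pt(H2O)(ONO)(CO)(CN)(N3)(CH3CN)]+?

In an octahedral complex each vertex has one trans partner and four cis neighbours.
Exhaustive case analysis gives 15 geometric isomers.
Of these, 15 lack any improper symmetry element and so occur as enantiomeric pairs, giving 15 + 15 = 30 stereoisomers in total.

30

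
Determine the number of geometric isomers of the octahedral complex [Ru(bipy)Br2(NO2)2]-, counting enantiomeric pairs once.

3

In an octahedral complex each vertex has one trans partner and four cis neighbours.
Each bipy is bidentate and must span two cis positions.
There are 3 geometric isomers: Br trans, NO2 cis; Br cis, NO2 cis (chiral); Br cis, NO2 trans.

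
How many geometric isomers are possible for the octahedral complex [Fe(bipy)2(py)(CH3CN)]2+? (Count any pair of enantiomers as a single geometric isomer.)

The six octahedral sites form three mutually perpendicular trans pairs.
Each bipy is bidentate and must span two cis positions.
Working through the distinct placements yields 2 geometric isomers: py and CH3CN mutually cis (chiral); py and CH3CN mutually trans.

2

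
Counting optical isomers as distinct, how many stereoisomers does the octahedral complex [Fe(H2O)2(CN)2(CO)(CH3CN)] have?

8

The six octahedral sites form three mutually perpendicular trans pairs.
The distinct arrangements are (6 in all): H2O trans, CN cis; H2O cis, CN cis (3 arrangements, 2 chiral); H2O trans, CN trans; H2O cis, CN trans.
Of these, 2 lack any improper symmetry element and so occur as enantiomeric pairs, giving 6 + 2 = 8 stereoisomers in total.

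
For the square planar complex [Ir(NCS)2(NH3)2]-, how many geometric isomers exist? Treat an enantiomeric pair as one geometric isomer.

In a square planar complex each vertex has one trans partner and two cis neighbours.
Working through the distinct placements yields 2 geometric isomers: NCS cis; NCS trans.

2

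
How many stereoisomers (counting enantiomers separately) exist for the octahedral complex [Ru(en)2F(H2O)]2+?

3

In an octahedral complex each vertex has one trans partner and four cis neighbours.
Each en is bidentate and must span two cis positions.
The distinct arrangements are (2 in all): F and H2O mutually trans; F and H2O mutually cis (chiral).
One of these lacks any improper symmetry element and so occurs as an enantiomeric pair, giving 2 + 1 = 3 stereoisomers in total.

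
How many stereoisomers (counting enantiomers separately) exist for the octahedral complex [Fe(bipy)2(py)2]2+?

3

In an octahedral complex each vertex has one trans partner and four cis neighbours.
Each bipy is bidentate and must span two cis positions.
Systematic placement gives 2 geometric isomers: py trans; py cis (chiral).
One of these lacks any improper symmetry element and so occurs as an enantiomeric pair, giving 2 + 1 = 3 stereoisomers in total.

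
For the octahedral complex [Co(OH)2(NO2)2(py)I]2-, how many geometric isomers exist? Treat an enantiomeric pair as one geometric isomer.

An octahedron has six vertices in three trans pairs; every non-trans pair is cis.
Systematic placement gives 6 geometric isomers: OH cis, NO2 cis (3 arrangements, 2 chiral); OH trans, NO2 cis; OH cis, NO2 trans; OH trans, NO2 trans.

6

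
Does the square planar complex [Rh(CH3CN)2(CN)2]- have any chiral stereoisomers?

no

A square has two trans pairs of vertices; adjacent vertices are cis.
There are 2 geometric isomers: CH3CN cis; CH3CN trans.
Each arrangement has an internal mirror plane or centre of symmetry, so none is chiral.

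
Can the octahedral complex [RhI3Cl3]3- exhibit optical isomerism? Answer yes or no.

no

Working through the distinct placements yields 2 geometric isomers: I mer; I fac.
Each arrangement has an internal mirror plane or centre of symmetry, so none is chiral.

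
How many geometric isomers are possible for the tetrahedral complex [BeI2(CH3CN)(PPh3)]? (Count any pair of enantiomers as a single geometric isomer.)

In a tetrahedral complex all four positions are equivalent and every pair of ligands is adjacent — there is no cis/trans distinction.
Only one geometric arrangement is possible.

1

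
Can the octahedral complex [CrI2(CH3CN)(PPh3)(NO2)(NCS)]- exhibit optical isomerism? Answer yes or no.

yes

Placing the ligands in turn and identifying arrangements related by rotation or reflection leaves 9 distinct geometric isomers.
Of these, 6 lack any improper symmetry element and so occur as enantiomeric pairs, giving 9 + 6 = 15 stereoisomers in total.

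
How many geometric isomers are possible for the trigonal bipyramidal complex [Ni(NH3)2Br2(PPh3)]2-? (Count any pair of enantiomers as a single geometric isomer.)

In a trigonal bipyramid the two axial positions differ from the three equatorial ones.
Exhaustive case analysis gives 5 geometric isomers.

5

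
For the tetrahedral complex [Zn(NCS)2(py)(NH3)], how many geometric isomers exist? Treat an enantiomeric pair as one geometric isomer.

In a tetrahedral complex all four positions are equivalent and every pair of ligands is adjacent — there is no cis/trans distinction.
Only one geometric arrangement is possible.

1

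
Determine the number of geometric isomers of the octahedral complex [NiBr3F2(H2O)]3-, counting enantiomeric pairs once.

An octahedron has six vertices in three trans pairs; every non-trans pair is cis.
There are 3 geometric isomers: Br mer, F cis; Br mer, F trans; Br fac, F cis.

3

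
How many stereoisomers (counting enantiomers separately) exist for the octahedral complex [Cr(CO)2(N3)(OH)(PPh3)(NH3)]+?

The six octahedral sites form three mutually perpendicular trans pairs.
Systematic enumeration (placing each ligand type in turn and discarding arrangements equivalent by rotation or reflection) gives 9 geometric isomers.
Of these, 6 lack any improper symmetry element and so occur as enantiomeric pairs, giving 9 + 6 = 15 stereoisomers in total.

15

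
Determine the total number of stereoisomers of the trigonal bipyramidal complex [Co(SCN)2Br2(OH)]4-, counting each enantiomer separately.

6

A trigonal bipyramid has two axial and three equatorial sites, which are chemically inequivalent.
Systematic enumeration (placing each ligand type in turn and discarding arrangements equivalent by rotation or reflection) gives 5 geometric isomers.
One of these lacks any improper symmetry element and so occurs as an enantiomeric pair, giving 5 + 1 = 6 stereoisomers in total.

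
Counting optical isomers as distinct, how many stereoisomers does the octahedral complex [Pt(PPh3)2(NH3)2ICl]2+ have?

8

There are 6 geometric isomers: PPh3 trans, NH3 trans; PPh3 cis, NH3 cis (3 arrangements, 2 chiral); PPh3 trans, NH3 cis; PPh3 cis, NH3 trans.
Of these, 2 lack any improper symmetry element and so occur as enantiomeric pairs, giving 6 + 2 = 8 stereoisomers in total.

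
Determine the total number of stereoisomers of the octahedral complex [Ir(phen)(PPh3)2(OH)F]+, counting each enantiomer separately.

An octahedron has six vertices in three trans pairs; every non-trans pair is cis.
Each phen is bidentate and must span two cis positions.
The distinct arrangements are (4 in all): PPh3 cis (3 arrangements, 2 chiral); PPh3 trans.
Of these, 2 lack any improper symmetry element and so occur as enantiomeric pairs, giving 4 + 2 = 6 stereoisomers in total.

6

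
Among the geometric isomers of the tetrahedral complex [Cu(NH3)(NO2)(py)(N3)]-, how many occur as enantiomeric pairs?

1

All four vertices of a tetrahedron are equivalent and mutually adjacent, so cis/trans isomerism cannot arise.
Only one geometric arrangement is possible; it has no improper symmetry element, so it exists as a pair of enantiomers (2 stereoisomers).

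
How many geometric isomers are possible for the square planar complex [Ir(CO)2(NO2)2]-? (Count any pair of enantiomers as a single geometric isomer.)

2

Working through the distinct placements yields 2 geometric isomers: CO cis; CO trans.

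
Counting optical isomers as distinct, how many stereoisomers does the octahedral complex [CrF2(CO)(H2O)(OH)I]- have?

15

Systematic enumeration (placing each ligand type in turn and discarding arrangements equivalent by rotation or reflection) gives 9 geometric isomers.
Of these, 6 lack any improper symmetry element and so occur as enantiomeric pairs, giving 9 + 6 = 15 stereoisomers in total.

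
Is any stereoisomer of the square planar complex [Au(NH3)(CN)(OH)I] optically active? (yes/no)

no

The distinct arrangements are (3 in all): (CN/NH3 trans, I/OH trans); (CN/OH trans, I/NH3 trans); (CN/I trans, NH3/OH trans).
Each arrangement has an internal mirror plane or centre of symmetry, so none is chiral.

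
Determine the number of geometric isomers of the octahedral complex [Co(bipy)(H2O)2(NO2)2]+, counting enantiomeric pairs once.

3

Each bipy is bidentate and must span two cis positions.
The distinct arrangements are (3 in all): H2O trans, NO2 cis; H2O cis, NO2 cis (chiral); H2O cis, NO2 trans.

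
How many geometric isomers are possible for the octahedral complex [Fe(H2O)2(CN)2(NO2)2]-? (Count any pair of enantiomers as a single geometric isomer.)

5

In an octahedral complex each vertex has one trans partner and four cis neighbours.
Systematic placement gives 5 geometric isomers: H2O trans, CN trans, NO2 trans; H2O cis, CN trans, NO2 cis; H2O cis, CN cis, NO2 trans; H2O cis, CN cis, NO2 cis (chiral); H2O trans, CN cis, NO2 cis.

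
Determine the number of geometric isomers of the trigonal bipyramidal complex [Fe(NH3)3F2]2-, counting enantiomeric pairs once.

3

A trigonal bipyramid has two axial and three equatorial sites, which are chemically inequivalent.
The distinct arrangements are (3 in all): F both axial; F one axial, one equatorial; F both equatorial.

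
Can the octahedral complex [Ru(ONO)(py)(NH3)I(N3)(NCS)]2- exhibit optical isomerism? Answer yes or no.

The six octahedral sites form three mutually perpendicular trans pairs.
Exhaustive case analysis gives 15 geometric isomers.
Of these, 15 lack any improper symmetry element and so occur as enantiomeric pairs, giving 15 + 15 = 30 stereoisomers in total.

yes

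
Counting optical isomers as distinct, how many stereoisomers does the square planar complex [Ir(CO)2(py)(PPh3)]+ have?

In a square planar complex each vertex has one trans partner and two cis neighbours.
Systematic placement gives 2 geometric isomers: CO cis; CO trans.
Each arrangement has an internal mirror plane or centre of symmetry, so none is chiral.

2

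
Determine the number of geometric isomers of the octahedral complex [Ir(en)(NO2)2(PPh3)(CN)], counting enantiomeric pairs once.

4

In an octahedral complex each vertex has one trans partner and four cis neighbours.
Each en is bidentate and must span two cis positions.
Working through the distinct placements yields 4 geometric isomers: NO2 cis (3 arrangements, 2 chiral); NO2 trans.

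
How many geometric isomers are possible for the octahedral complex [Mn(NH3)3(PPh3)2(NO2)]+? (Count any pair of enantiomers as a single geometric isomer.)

3

Systematic placement gives 3 geometric isomers: NH3 mer, PPh3 trans; NH3 mer, PPh3 cis; NH3 fac, PPh3 cis.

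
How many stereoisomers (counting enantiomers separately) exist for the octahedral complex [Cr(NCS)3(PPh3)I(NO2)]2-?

The six octahedral sites form three mutually perpendicular trans pairs.
Systematic placement gives 4 geometric isomers: NCS mer (3 arrangements); NCS fac (chiral).
One of these lacks any improper symmetry element and so occurs as an enantiomeric pair, giving 4 + 1 = 5 stereoisomers in total.

5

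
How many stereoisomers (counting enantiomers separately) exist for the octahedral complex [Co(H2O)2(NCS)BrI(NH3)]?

15

In an octahedral complex each vertex has one trans partner and four cis neighbours.
Systematic enumeration (placing each ligand type in turn and discarding arrangements equivalent by rotation or reflection) gives 9 geometric isomers.
Of these, 6 lack any improper symmetry element and so occur as enantiomeric pairs, giving 9 + 6 = 15 stereoisomers in total.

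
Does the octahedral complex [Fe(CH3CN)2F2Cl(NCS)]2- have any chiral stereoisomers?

yes

Working through the distinct placements yields 6 geometric isomers: CH3CN trans, F cis; CH3CN trans, F trans; CH3CN cis, F cis (3 arrangements, 2 chiral); CH3CN cis, F trans.
Of these, 2 lack any improper symmetry element and so occur as enantiomeric pairs, giving 6 + 2 = 8 stereoisomers in total.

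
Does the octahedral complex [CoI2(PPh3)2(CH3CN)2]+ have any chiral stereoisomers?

The distinct arrangements are (5 in all): I trans, PPh3 trans, CH3CN trans; I cis, PPh3 cis, CH3CN trans; I cis, PPh3 trans, CH3CN cis; I cis, PPh3 cis, CH3CN cis (chiral); I trans, PPh3 cis, CH3CN cis.
One of these lacks any improper symmetry element and so occurs as an enantiomeric pair, giving 5 + 1 = 6 stereoisomers in total.

yes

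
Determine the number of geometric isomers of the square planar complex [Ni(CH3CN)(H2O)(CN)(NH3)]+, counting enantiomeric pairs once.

In a square planar complex each vertex has one trans partner and two cis neighbours.
Working through the distinct placements yields 3 geometric isomers: (CH3CN/H2O trans, CN/NH3 trans); (CH3CN/NH3 trans, CN/H2O trans); (CH3CN/CN trans, H2O/NH3 trans).

3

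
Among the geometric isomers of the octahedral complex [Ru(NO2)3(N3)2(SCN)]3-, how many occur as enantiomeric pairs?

The six octahedral sites form three mutually perpendicular trans pairs.
There are 3 geometric isomers: NO2 mer, N3 trans; NO2 fac, N3 cis; NO2 mer, N3 cis.
Each arrangement has an internal mirror plane or centre of symmetry, so none is chiral.

0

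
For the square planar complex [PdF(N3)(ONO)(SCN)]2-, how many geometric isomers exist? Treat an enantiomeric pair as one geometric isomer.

A square has two trans pairs of vertices; adjacent vertices are cis.
The distinct arrangements are (3 in all): (F/ONO trans, N3/SCN trans); (F/SCN trans, N3/ONO trans); (F/N3 trans, ONO/SCN trans).

3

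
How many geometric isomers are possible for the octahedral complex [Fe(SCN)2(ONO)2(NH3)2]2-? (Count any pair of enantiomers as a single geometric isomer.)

5

The six octahedral sites form three mutually perpendicular trans pairs.
Systematic placement gives 5 geometric isomers: SCN trans, ONO trans, NH3 trans; SCN cis, ONO cis, NH3 trans; SCN trans, ONO cis, NH3 cis; SCN cis, ONO cis, NH3 cis (chiral); SCN cis, ONO trans, NH3 cis.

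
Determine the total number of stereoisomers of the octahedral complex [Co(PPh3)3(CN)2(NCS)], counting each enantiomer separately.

3

Working through the distinct placements yields 3 geometric isomers: PPh3 mer, CN trans; PPh3 mer, CN cis; PPh3 fac, CN cis.
Each arrangement has an internal mirror plane or centre of symmetry, so none is chiral.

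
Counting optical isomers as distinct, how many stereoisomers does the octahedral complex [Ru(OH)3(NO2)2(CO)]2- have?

In an octahedral complex each vertex has one trans partner and four cis neighbours.
The distinct arrangements are (3 in all): OH mer, NO2 cis; OH mer, NO2 trans; OH fac, NO2 cis.
Each arrangement has an internal mirror plane or centre of symmetry, so none is chiral.

3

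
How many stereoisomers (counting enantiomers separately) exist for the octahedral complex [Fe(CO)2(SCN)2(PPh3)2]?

6

An octahedron has six vertices in three trans pairs; every non-trans pair is cis.
There are 5 geometric isomers: CO trans, SCN trans, PPh3 trans; CO trans, SCN cis, PPh3 cis; CO cis, SCN trans, PPh3 cis; CO cis, SCN cis, PPh3 cis (chiral); CO cis, SCN cis, PPh3 trans.
One of these lacks any improper symmetry element and so occurs as an enantiomeric pair, giving 5 + 1 = 6 stereoisomers in total.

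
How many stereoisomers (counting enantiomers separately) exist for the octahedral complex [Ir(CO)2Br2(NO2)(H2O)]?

8

An octahedron has six vertices in three trans pairs; every non-trans pair is cis.
Systematic placement gives 6 geometric isomers: CO trans, Br trans; CO cis, Br trans; CO cis, Br cis (3 arrangements, 2 chiral); CO trans, Br cis.
Of these, 2 lack any improper symmetry element and so occur as enantiomeric pairs, giving 6 + 2 = 8 stereoisomers in total.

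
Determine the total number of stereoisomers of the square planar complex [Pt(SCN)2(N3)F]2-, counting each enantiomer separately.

Working through the distinct placements yields 2 geometric isomers: SCN cis; SCN trans.
Each arrangement has an internal mirror plane or centre of symmetry, so none is chiral.

2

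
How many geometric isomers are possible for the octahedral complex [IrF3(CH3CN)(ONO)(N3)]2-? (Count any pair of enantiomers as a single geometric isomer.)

The six octahedral sites form three mutually perpendicular trans pairs.
Systematic placement gives 4 geometric isomers: F mer (3 arrangements); F fac (chiral).

4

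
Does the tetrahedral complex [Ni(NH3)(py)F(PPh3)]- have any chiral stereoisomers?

Only one geometric arrangement is possible; it has no improper symmetry element, so it exists as a pair of enantiomers (2 stereoisomers).

yes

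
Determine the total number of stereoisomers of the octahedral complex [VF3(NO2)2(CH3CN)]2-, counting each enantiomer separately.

An octahedron has six vertices in three trans pairs; every non-trans pair is cis.
The distinct arrangements are (3 in all): F mer, NO2 trans; F fac, NO2 cis; F mer, NO2 cis.
Each arrangement has an internal mirror plane or centre of symmetry, so none is chiral.

3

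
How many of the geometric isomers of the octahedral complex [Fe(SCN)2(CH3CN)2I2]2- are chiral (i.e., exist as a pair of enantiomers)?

Working through the distinct placements yields 5 geometric isomers: SCN trans, CH3CN trans, I trans; SCN cis, CH3CN trans, I cis; SCN trans, CH3CN cis, I cis; SCN cis, CH3CN cis, I cis (chiral); SCN cis, CH3CN cis, I trans.
One of these lacks any improper symmetry element and so occurs as an enantiomeric pair, giving 5 + 1 = 6 stereoisomers in total.

1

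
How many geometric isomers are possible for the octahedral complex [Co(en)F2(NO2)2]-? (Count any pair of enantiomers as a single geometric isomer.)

In an octahedral complex each vertex has one trans partner and four cis neighbours.
Each en is bidentate and must span two cis positions.
The distinct arrangements are (3 in all): F trans, NO2 cis; F cis, NO2 cis (chiral); F cis, NO2 trans.

3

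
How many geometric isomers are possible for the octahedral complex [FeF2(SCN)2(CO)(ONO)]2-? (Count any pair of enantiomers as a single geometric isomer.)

6

There are 6 geometric isomers: F cis, SCN trans; F cis, SCN cis (3 arrangements, 2 chiral); F trans, SCN trans; F trans, SCN cis.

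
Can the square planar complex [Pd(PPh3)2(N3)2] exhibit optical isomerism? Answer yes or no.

There are 2 geometric isomers: PPh3 cis; PPh3 trans.
Each arrangement has an internal mirror plane or centre of symmetry, so none is chiral.

no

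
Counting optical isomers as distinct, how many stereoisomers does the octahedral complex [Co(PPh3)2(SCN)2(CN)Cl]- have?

The six octahedral sites form three mutually perpendicular trans pairs.
The distinct arrangements are (6 in all): PPh3 trans, SCN trans; PPh3 cis, SCN cis (3 arrangements, 2 chiral); PPh3 cis, SCN trans; PPh3 trans, SCN cis.
Of these, 2 lack any improper symmetry element and so occur as enantiomeric pairs, giving 6 + 2 = 8 stereoisomers in total.

8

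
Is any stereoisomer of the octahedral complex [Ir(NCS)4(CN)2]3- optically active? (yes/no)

Systematic placement gives 2 geometric isomers: CN trans; CN cis.
Each arrangement has an internal mirror plane or centre of symmetry, so none is chiral.

no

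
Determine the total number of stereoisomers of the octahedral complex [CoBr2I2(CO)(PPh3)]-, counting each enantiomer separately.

8

In an octahedral complex each vertex has one trans partner and four cis neighbours.
The distinct arrangements are (6 in all): Br trans, I cis; Br trans, I trans; Br cis, I cis (3 arrangements, 2 chiral); Br cis, I trans.
Of these, 2 lack any improper symmetry element and so occur as enantiomeric pairs, giving 6 + 2 = 8 stereoisomers in total.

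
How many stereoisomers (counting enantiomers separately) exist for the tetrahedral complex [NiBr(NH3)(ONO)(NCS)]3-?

All four vertices of a tetrahedron are equivalent and mutually adjacent, so cis/trans isomerism cannot arise.
Only one geometric arrangement is possible; it has no improper symmetry element, so it exists as a pair of enantiomers (2 stereoisomers).

2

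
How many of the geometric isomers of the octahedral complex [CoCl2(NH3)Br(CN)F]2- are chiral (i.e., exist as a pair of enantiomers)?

The six octahedral sites form three mutually perpendicular trans pairs.
Placing the ligands in turn and identifying arrangements related by rotation or reflection leaves 9 distinct geometric isomers.
Of these, 6 lack any improper symmetry element and so occur as enantiomeric pairs, giving 9 + 6 = 15 stereoisomers in total.

6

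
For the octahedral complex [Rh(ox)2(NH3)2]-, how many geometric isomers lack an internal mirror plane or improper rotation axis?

1

An octahedron has six vertices in three trans pairs; every non-trans pair is cis.
Each ox is bidentate and must span two cis positions.
There are 2 geometric isomers: NH3 trans; NH3 cis (chiral).
One of these lacks any improper symmetry element and so occurs as an enantiomeric pair, giving 2 + 1 = 3 stereoisomers in total.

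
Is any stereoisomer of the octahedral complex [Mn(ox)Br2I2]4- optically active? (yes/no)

In an octahedral complex each vertex has one trans partner and four cis neighbours.
Each ox is bidentate and must span two cis positions.
The distinct arrangements are (3 in all): Br trans, I cis; Br cis, I cis (chiral); Br cis, I trans.
One of these lacks any improper symmetry element and so occurs as an enantiomeric pair, giving 3 + 1 = 4 stereoisomers in total.

yes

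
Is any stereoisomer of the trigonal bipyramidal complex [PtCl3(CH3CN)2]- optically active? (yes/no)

no

In a trigonal bipyramid the two axial positions differ from the three equatorial ones.
The distinct arrangements are (3 in all): CH3CN both axial; CH3CN one axial, one equatorial; CH3CN both equatorial.
Each arrangement has an internal mirror plane or centre of symmetry, so none is chiral.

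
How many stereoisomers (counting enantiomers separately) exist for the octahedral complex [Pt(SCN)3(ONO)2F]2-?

An octahedron has six vertices in three trans pairs; every non-trans pair is cis.
Working through the distinct placements yields 3 geometric isomers: SCN mer, ONO cis; SCN mer, ONO trans; SCN fac, ONO cis.
Each arrangement has an internal mirror plane or centre of symmetry, so none is chiral.

3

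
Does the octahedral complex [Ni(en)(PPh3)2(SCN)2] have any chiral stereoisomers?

The six octahedral sites form three mutually perpendicular trans pairs.
Each en is bidentate and must span two cis positions.
Working through the distinct placements yields 3 geometric isomers: PPh3 trans, SCN cis; PPh3 cis, SCN cis (chiral); PPh3 cis, SCN trans.
One of these lacks any improper symmetry element and so occurs as an enantiomeric pair, giving 3 + 1 = 4 stereoisomers in total.

yes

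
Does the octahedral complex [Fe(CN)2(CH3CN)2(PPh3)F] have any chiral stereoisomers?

yes

In an octahedral complex each vertex has one trans partner and four cis neighbours.
Working through the distinct placements yields 6 geometric isomers: CN trans, CH3CN trans; CN cis, CH3CN trans; CN cis, CH3CN cis (3 arrangements, 2 chiral); CN trans, CH3CN cis.
Of these, 2 lack any improper symmetry element and so occur as enantiomeric pairs, giving 6 + 2 = 8 stereoisomers in total.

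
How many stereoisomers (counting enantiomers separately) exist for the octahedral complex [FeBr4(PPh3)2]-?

2

Systematic placement gives 2 geometric isomers: PPh3 trans; PPh3 cis.
Each arrangement has an internal mirror plane or centre of symmetry, so none is chiral.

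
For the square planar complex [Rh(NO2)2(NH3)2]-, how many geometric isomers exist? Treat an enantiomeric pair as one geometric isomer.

2

A square has two trans pairs of vertices; adjacent vertices are cis.
There are 2 geometric isomers: NO2 cis; NO2 trans.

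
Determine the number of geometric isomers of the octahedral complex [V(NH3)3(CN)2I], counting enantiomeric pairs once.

An octahedron has six vertices in three trans pairs; every non-trans pair is cis.
Systematic placement gives 3 geometric isomers: NH3 mer, CN trans; NH3 mer, CN cis; NH3 fac, CN cis.

3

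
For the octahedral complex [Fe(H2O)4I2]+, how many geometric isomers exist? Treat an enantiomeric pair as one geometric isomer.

Working through the distinct placements yields 2 geometric isomers: I trans; I cis.

2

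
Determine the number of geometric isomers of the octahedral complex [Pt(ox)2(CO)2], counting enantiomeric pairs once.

In an octahedral complex each vertex has one trans partner and four cis neighbours.
Each ox is bidentate and must span two cis positions.
The distinct arrangements are (2 in all): CO trans; CO cis (chiral).

2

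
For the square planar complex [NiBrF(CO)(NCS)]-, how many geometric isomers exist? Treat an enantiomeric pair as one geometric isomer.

A square has two trans pairs of vertices; adjacent vertices are cis.
Working through the distinct placements yields 3 geometric isomers: (Br/F trans, CO/NCS trans); (Br/NCS trans, CO/F trans); (Br/CO trans, F/NCS trans).

3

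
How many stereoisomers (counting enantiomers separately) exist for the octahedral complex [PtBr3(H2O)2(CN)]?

In an octahedral complex each vertex has one trans partner and four cis neighbours.
The distinct arrangements are (3 in all): Br mer, H2O trans; Br mer, H2O cis; Br fac, H2O cis.
Each arrangement has an internal mirror plane or centre of symmetry, so none is chiral.

3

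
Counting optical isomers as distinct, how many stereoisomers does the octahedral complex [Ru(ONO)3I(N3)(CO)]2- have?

In an octahedral complex each vertex has one trans partner and four cis neighbours.
There are 4 geometric isomers: ONO mer (3 arrangements); ONO fac (chiral).
One of these lacks any improper symmetry element and so occurs as an enantiomeric pair, giving 4 + 1 = 5 stereoisomers in total.

5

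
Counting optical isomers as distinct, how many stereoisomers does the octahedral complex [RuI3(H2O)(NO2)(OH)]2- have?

5

In an octahedral complex each vertex has one trans partner and four cis neighbours.
Working through the distinct placements yields 4 geometric isomers: I mer (3 arrangements); I fac (chiral).
One of these lacks any improper symmetry element and so occurs as an enantiomeric pair, giving 4 + 1 = 5 stereoisomers in total.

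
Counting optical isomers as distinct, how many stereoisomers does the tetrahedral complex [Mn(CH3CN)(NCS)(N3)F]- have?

2

Only one geometric arrangement is possible; it has no improper symmetry element, so it exists as a pair of enantiomers (2 stereoisomers).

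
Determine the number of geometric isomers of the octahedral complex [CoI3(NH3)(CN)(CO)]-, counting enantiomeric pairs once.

In an octahedral complex each vertex has one trans partner and four cis neighbours.
Systematic placement gives 4 geometric isomers: I mer (3 arrangements); I fac (chiral).

4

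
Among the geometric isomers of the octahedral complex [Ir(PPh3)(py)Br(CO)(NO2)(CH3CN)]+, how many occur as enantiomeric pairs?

Systematic enumeration (placing each ligand type in turn and discarding arrangements equivalent by rotation or reflection) gives 15 geometric isomers.
Of these, 15 lack any improper symmetry element and so occur as enantiomeric pairs, giving 15 + 15 = 30 stereoisomers in total.

15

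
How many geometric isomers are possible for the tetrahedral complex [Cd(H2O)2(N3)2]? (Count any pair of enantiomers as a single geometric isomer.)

1

In a tetrahedral complex all four positions are equivalent and every pair of ligands is adjacent — there is no cis/trans distinction.
Only one geometric arrangement is possible.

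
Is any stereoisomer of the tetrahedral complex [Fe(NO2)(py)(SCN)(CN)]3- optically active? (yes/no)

yes

Only one geometric arrangement is possible; it has no improper symmetry element, so it exists as a pair of enantiomers (2 stereoisomers).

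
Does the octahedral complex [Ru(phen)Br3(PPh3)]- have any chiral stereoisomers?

An octahedron has six vertices in three trans pairs; every non-trans pair is cis.
Each phen is bidentate and must span two cis positions.
Working through the distinct placements yields 2 geometric isomers: Br mer; Br fac.
Each arrangement has an internal mirror plane or centre of symmetry, so none is chiral.

no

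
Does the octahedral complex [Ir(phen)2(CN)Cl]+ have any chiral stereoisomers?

yes

Each phen is bidentate and must span two cis positions.
Working through the distinct placements yields 2 geometric isomers: CN and Cl mutually trans; CN and Cl mutually cis (chiral).
One of these lacks any improper symmetry element and so occurs as an enantiomeric pair, giving 2 + 1 = 3 stereoisomers in total.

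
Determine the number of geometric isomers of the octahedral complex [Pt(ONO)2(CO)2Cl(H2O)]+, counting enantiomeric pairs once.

An octahedron has six vertices in three trans pairs; every non-trans pair is cis.
There are 6 geometric isomers: ONO trans, CO trans; ONO cis, CO trans; ONO trans, CO cis; ONO cis, CO cis (3 arrangements, 2 chiral).

6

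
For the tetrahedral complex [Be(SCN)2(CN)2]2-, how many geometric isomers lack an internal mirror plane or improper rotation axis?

0

All four vertices of a tetrahedron are equivalent and mutually adjacent, so cis/trans isomerism cannot arise.
Only one geometric arrangement is possible.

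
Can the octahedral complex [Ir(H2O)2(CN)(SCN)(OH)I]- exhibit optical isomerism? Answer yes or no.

Placing the ligands in turn and identifying arrangements related by rotation or reflection leaves 9 distinct geometric isomers.
Of these, 6 lack any improper symmetry element and so occur as enantiomeric pairs, giving 9 + 6 = 15 stereoisomers in total.

yes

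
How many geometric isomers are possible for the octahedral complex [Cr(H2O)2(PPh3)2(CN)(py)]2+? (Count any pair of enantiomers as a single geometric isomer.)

The six octahedral sites form three mutually perpendicular trans pairs.
There are 6 geometric isomers: H2O cis, PPh3 cis (3 arrangements, 2 chiral); H2O cis, PPh3 trans; H2O trans, PPh3 cis; H2O trans, PPh3 trans.

6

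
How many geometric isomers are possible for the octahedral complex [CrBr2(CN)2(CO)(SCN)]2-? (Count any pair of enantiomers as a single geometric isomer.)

In an octahedral complex each vertex has one trans partner and four cis neighbours.
Systematic placement gives 6 geometric isomers: Br trans, CN trans; Br trans, CN cis; Br cis, CN cis (3 arrangements, 2 chiral); Br cis, CN trans.

6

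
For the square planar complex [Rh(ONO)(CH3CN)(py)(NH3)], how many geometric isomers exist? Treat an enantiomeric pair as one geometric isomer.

In a square planar complex each vertex has one trans partner and two cis neighbours.
There are 3 geometric isomers: (CH3CN/ONO trans, NH3/py trans); (CH3CN/py trans, NH3/ONO trans); (CH3CN/NH3 trans, ONO/py trans).

3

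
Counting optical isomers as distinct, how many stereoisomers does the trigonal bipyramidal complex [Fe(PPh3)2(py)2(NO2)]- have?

6

A trigonal bipyramid has two axial and three equatorial sites, which are chemically inequivalent.
Placing the ligands in turn and identifying arrangements related by rotation or reflection leaves 5 distinct geometric isomers.
One of these lacks any improper symmetry element and so occurs as an enantiomeric pair, giving 5 + 1 = 6 stereoisomers in total.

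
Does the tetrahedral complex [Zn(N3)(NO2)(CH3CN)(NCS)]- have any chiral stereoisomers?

Only one geometric arrangement is possible; it has no improper symmetry element, so it exists as a pair of enantiomers (2 stereoisomers).

yes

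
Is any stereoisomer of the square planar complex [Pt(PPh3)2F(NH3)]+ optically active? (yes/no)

In a square planar complex each vertex has one trans partner and two cis neighbours.
There are 2 geometric isomers: PPh3 cis; PPh3 trans.
Each arrangement has an internal mirror plane or centre of symmetry, so none is chiral.

no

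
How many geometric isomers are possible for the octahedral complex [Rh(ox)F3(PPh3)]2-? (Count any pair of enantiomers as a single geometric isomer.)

2

In an octahedral complex each vertex has one trans partner and four cis neighbours.
Each ox is bidentate and must span two cis positions.
Working through the distinct placements yields 2 geometric isomers: F mer; F fac.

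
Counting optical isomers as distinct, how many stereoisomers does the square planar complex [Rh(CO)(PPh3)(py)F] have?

3

In a square planar complex each vertex has one trans partner and two cis neighbours.
There are 3 geometric isomers: (CO/PPh3 trans, F/py trans); (CO/py trans, F/PPh3 trans); (CO/F trans, PPh3/py trans).
Each arrangement has an internal mirror plane or centre of symmetry, so none is chiral.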